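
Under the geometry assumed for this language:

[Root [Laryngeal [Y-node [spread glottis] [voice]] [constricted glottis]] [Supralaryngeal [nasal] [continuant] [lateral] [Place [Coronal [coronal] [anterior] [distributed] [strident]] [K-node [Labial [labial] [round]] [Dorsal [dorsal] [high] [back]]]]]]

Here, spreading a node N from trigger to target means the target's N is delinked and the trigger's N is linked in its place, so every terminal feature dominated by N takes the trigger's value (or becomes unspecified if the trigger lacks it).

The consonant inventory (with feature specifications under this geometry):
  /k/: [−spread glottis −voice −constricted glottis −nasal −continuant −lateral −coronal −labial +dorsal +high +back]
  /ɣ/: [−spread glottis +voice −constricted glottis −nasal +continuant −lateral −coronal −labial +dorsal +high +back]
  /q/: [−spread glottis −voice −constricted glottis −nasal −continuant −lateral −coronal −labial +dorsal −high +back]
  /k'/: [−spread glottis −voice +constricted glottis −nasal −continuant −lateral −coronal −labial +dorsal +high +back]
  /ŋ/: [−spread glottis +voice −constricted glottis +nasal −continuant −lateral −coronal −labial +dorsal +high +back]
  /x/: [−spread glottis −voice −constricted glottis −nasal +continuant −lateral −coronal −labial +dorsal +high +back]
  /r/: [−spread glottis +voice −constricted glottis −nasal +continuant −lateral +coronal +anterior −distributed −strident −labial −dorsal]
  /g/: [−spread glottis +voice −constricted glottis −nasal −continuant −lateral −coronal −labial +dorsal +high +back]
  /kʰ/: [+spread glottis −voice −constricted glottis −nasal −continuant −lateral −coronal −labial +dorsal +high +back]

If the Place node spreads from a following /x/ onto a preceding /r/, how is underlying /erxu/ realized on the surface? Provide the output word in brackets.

[eɣxu]

The Place node dominates the terminals [coronal], [anterior], [distributed], [strident], [labial], [round], [dorsal], [high], [back].
The target acquires /x/'s values for everything under Place — [−coronal], [−labial], [+dorsal], [+high], [+back] — while keeping its own [spread glottis], [voice], [constricted glottis], ….
This feature bundle is that of [ɣ], so /erxu/ surfaces as [eɣxu].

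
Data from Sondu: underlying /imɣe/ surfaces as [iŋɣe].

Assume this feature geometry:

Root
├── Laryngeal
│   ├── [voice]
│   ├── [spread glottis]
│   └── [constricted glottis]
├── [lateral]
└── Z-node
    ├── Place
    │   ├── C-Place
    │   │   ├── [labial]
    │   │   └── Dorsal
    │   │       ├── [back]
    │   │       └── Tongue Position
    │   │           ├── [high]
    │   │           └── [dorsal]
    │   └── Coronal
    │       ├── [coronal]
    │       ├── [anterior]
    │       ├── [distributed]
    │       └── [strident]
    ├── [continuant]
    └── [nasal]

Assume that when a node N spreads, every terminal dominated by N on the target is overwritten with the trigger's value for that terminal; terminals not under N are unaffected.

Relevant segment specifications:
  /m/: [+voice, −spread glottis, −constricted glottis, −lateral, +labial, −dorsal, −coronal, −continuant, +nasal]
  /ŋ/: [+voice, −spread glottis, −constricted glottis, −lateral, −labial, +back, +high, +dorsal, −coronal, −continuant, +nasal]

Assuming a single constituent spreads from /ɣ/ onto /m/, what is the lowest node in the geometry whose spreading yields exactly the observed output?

Comparing /m/ with its surface form [ŋ], the features that change are [labial], [dorsal], [high], [back].
The smallest constituent containing every changed terminal is C-Place — each of its daughters lacks at least one of the affected features.
Delinking /m/'s C-Place and associating /ɣ/'s C-Place gives precisely the feature bundle of [ŋ].
[continuant], [nasal] stay as in /m/ although /ɣ/ differs there, so no node dominating them spread; among the remaining candidates C-Place is the lowest that derives the output.

C-Place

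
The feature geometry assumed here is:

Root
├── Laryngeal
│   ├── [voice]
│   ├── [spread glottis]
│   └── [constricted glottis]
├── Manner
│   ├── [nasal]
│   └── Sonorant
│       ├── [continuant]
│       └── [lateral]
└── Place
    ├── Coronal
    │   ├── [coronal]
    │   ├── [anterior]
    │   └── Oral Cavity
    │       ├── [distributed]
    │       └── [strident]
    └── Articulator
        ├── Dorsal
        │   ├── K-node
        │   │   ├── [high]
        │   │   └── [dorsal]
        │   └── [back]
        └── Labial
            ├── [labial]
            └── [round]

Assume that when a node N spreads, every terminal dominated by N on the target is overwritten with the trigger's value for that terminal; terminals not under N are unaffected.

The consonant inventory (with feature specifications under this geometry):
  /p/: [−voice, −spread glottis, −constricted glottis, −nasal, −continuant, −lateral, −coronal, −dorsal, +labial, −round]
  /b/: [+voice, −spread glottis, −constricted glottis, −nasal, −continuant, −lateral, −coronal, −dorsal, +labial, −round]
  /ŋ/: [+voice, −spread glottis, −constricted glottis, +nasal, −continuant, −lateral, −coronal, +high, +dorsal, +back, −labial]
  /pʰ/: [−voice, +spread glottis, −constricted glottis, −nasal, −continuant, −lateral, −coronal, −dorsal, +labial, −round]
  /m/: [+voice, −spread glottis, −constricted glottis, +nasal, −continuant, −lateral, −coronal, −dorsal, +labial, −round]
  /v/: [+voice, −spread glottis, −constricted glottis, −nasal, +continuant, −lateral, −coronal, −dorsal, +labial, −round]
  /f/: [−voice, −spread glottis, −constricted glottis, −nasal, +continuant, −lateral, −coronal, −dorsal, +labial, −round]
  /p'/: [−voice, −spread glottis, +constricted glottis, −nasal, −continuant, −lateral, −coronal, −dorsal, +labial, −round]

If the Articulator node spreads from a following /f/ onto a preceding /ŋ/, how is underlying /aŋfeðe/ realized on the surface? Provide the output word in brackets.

The Articulator node dominates the terminals [high], [dorsal], [back], [labial], [round].
The target acquires /f/'s values for everything under Articulator — [−dorsal], [+labial], [−round] — while keeping its own [voice], [spread glottis], [constricted glottis], ….
The resulting bundle matches /m/ in the inventory; substituting it for /ŋ/ gives [amfeðe].

[amfeðe]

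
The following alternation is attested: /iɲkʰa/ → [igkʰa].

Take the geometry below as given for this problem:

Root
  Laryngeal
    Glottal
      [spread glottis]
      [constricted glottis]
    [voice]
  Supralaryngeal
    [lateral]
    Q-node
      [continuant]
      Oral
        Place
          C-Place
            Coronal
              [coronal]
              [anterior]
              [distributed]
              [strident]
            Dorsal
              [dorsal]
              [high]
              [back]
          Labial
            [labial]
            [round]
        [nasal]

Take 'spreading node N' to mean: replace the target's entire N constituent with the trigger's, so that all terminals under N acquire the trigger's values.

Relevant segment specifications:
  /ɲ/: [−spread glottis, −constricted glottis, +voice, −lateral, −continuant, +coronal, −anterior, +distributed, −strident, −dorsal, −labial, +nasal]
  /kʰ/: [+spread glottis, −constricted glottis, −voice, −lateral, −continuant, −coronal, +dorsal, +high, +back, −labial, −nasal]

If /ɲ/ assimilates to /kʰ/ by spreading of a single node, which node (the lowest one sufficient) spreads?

Oral

Feature comparison: [nasal], [coronal], [anterior], [distributed], [strident], [dorsal], [high], [back] differ between /ɲ/ and [g]; the remaining terminals match.
In this geometry the lowest node dominating all of them is Oral: every daughter of Oral dominates only a proper subset, so no lower node suffices.
Delinking /ɲ/'s Oral and associating /kʰ/'s Oral gives precisely the feature bundle of [g].
Features on which the two segments disagree outside Oral, such as [spread glottis], [voice], are unchanged — nothing dominating them spread, and Oral is the minimal sufficient constituent.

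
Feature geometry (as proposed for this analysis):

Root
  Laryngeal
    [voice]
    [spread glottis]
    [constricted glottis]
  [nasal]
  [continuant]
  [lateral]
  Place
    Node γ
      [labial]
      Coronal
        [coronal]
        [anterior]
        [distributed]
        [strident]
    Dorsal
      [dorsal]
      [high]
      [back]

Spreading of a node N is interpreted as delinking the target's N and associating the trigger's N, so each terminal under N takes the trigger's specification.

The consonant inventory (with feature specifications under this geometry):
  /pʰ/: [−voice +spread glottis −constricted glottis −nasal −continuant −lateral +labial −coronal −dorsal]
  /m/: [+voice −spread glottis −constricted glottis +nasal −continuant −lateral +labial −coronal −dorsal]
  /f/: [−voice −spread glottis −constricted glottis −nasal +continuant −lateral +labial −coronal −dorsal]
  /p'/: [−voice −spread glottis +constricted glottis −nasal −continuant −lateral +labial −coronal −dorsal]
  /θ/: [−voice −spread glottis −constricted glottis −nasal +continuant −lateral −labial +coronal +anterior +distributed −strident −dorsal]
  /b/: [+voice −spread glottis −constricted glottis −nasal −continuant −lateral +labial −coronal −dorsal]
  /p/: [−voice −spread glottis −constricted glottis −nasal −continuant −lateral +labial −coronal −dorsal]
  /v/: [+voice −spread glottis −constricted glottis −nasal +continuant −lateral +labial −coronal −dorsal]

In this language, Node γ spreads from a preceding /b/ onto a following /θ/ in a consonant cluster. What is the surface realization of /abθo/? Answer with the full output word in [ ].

The Node γ node dominates the terminals [labial], [coronal], [anterior], [distributed], [strident].
After delinking /θ/'s Node γ and linking /b/'s, the affected terminals become [+labial], [−coronal]; [voice], [spread glottis], [constricted glottis], … (outside Node γ) are retained from /θ/.
This feature bundle is that of [f], so /abθo/ surfaces as [abfo].

[abfo]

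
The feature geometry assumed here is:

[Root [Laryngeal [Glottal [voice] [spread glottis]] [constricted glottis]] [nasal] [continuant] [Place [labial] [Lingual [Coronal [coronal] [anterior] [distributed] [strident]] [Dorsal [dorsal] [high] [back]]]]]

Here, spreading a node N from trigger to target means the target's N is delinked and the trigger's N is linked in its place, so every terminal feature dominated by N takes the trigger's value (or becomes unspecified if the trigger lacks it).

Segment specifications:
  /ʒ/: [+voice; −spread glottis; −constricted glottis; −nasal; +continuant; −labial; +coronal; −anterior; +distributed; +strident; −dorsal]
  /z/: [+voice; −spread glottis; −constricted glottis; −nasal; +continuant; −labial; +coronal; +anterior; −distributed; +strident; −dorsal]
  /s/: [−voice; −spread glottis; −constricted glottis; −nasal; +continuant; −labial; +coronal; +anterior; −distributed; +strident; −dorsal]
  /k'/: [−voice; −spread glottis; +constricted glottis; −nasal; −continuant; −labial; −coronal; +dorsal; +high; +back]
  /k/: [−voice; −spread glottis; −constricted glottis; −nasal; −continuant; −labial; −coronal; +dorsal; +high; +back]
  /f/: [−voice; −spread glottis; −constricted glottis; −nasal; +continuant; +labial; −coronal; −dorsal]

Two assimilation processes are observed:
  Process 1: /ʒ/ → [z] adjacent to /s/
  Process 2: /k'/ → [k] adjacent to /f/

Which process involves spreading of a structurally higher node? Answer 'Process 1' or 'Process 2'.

Process 2

Process 1 alters [anterior], [distributed]; the lowest common ancestor is Coronal (depth 3 from Root).
Process 2 alters [constricted glottis]; the lowest dominating node is [constricted glottis] (depth 2 from Root).
Depth 2 < depth 3; Process 2 involves the structurally higher constituent [constricted glottis].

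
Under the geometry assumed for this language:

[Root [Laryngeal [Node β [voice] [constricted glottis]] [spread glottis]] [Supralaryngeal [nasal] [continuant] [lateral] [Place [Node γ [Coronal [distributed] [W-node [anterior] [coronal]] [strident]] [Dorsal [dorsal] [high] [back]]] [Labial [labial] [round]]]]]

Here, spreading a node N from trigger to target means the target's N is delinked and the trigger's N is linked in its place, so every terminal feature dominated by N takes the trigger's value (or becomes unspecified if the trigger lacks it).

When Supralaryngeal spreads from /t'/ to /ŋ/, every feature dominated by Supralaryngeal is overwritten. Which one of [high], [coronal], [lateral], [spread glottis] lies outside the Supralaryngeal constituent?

Under this geometry, Supralaryngeal contains [nasal], [continuant], [lateral], [distributed], [anterior], [coronal], [strident], [dorsal], [high], [back], [labial], [round].
Of the listed options, [lateral], [coronal], [high] are among these and would be overwritten by spreading Supralaryngeal.
[spread glottis] is not within the Supralaryngeal subtree (it hangs from Laryngeal), so /ŋ/'s [spread glottis] value survives.

[spread glottis]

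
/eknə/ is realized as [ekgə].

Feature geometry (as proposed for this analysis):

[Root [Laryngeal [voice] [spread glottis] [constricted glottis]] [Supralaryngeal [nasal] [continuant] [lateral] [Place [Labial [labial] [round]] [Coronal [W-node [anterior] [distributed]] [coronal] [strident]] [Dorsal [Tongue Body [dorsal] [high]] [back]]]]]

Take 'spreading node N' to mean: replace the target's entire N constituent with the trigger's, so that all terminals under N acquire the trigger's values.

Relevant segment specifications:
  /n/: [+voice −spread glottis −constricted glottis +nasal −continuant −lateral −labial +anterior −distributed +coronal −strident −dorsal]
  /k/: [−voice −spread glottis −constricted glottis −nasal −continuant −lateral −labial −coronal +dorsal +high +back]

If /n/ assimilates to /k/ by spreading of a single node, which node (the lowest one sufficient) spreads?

Supralaryngeal

Feature comparison: [nasal], [coronal], [anterior], [distributed], [strident], [dorsal], [high], [back] differ between /n/ and [g]; the remaining terminals match.
In this geometry the lowest node dominating all of them is Supralaryngeal: every daughter of Supralaryngeal dominates only a proper subset, so no lower node suffices.
Spreading Supralaryngeal from /k/ overwrites each of those terminals with /k/'s values, yielding exactly [g].
Since [voice] is preserved even though /k/ disagrees there, no node above Supralaryngeal spread.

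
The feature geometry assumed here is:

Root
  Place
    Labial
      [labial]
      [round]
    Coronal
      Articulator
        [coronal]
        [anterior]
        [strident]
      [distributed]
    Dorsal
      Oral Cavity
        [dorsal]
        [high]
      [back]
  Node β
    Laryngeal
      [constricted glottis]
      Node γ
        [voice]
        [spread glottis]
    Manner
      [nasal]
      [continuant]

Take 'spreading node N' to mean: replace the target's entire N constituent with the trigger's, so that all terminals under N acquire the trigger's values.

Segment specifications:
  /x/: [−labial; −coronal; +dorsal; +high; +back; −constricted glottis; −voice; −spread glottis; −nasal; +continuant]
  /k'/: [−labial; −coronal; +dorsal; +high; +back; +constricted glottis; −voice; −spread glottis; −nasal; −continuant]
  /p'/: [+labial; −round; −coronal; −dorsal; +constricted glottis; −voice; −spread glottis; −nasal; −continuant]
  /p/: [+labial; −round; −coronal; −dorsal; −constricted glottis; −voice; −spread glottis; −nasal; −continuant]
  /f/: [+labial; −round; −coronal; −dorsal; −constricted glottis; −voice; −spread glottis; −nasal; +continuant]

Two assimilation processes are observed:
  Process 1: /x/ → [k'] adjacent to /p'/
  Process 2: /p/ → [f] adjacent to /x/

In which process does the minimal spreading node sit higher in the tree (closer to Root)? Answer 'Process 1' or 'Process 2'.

Process 1

Process 1: the features that change are [constricted glottis], [continuant]; the minimal node is Node β (depth 1).
Process 2 alters [continuant]; the lowest dominating node is [continuant] (depth 3 from Root).
Depth 1 < depth 3; Process 1 involves the structurally higher constituent Node β.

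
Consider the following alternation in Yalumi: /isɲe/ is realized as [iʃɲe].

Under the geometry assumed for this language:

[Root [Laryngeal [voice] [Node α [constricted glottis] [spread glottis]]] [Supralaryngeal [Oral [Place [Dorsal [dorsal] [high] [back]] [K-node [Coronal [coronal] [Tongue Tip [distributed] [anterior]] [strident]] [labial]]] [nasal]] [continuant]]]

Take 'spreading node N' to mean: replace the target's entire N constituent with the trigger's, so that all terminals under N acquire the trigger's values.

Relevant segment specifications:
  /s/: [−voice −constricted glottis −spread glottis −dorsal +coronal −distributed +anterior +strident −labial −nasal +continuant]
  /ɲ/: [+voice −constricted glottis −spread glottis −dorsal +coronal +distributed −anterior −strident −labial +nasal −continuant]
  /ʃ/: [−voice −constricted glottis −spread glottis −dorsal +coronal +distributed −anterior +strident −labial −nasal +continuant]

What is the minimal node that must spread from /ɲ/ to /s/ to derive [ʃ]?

Tongue Tip

/s/ and [ʃ] differ in [anterior], [distributed]; every other specified feature is identical.
The smallest constituent containing every changed terminal is Tongue Tip — each of its daughters lacks at least one of the affected features.
If Tongue Tip spreads, every terminal under it takes /ɲ/'s value, producing [ʃ] as observed.
[strident] — on which /ɲ/ differs from /s/ — is unchanged, so neither Coronal nor anything higher can have spread; the constituent is no larger than Tongue Tip.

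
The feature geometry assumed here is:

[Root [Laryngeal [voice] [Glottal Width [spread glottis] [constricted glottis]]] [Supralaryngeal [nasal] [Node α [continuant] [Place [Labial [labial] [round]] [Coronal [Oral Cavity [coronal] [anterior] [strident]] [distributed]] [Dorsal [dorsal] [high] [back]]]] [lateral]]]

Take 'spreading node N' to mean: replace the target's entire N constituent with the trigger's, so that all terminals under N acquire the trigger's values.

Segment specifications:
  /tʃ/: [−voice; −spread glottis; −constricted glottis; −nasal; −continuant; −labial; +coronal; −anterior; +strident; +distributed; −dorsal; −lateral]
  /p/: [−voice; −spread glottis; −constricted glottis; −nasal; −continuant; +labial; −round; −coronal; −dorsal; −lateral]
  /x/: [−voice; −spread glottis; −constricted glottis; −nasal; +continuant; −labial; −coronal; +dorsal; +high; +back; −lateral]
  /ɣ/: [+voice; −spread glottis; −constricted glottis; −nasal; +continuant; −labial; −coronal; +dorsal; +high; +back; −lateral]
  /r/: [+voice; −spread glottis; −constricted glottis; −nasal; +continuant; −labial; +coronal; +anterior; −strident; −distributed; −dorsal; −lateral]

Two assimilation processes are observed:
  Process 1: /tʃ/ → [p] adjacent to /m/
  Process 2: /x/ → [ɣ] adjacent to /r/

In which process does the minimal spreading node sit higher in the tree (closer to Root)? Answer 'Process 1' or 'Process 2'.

Process 2

Process 1: the features that change are [labial], [round], [coronal], [anterior], [distributed], [strident]; the minimal node is Place (depth 3).
In Process 2, [voice] changes, so the minimal spreading node is [voice] at depth 2.
[voice] (depth 2) sits above Place (depth 3), making Process 2 the one with the higher spreading node.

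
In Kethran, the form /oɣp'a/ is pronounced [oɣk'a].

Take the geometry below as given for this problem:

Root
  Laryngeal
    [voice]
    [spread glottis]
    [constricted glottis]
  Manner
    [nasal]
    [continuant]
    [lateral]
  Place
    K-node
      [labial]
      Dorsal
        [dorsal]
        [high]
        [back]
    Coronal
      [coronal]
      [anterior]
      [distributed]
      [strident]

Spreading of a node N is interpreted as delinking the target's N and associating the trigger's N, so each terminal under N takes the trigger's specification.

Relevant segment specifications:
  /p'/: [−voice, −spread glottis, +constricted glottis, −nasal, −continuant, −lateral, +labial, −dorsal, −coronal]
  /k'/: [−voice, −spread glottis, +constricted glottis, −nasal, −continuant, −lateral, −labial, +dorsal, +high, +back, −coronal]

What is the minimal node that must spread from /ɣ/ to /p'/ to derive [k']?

/p'/ and [k'] differ in [labial], [dorsal], [high], [back]; every other specified feature is identical.
These terminals are all dominated by K-node, and no proper subconstituent of K-node covers them all; K-node is their lowest common ancestor.
Spreading K-node from /ɣ/ overwrites each of those terminals with /ɣ/'s values, yielding exactly [k'].
Features on which the two segments disagree outside K-node, such as [voice], [continuant], are unchanged — nothing dominating them spread, and K-node is the minimal sufficient constituent.

K-node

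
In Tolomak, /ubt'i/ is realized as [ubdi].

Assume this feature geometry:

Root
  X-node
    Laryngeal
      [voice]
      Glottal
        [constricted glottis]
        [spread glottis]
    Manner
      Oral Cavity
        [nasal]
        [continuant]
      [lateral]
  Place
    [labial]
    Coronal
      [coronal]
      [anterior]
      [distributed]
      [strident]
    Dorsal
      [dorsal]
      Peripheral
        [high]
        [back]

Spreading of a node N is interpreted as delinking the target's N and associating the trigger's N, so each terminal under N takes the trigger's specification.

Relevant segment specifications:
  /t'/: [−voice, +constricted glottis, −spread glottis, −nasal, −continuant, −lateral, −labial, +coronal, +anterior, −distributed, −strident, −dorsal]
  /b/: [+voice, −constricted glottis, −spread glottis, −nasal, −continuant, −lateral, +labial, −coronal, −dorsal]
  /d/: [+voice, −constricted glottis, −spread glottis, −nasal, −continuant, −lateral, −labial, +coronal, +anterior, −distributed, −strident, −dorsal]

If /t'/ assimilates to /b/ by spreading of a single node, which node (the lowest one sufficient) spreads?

Laryngeal

The alternation /t'/ → [d] changes [voice], [constricted glottis] and nothing else.
In this geometry the lowest node dominating all of them is Laryngeal: every daughter of Laryngeal dominates only a proper subset, so no lower node suffices.
If Laryngeal spreads, every terminal under it takes /b/'s value, producing [d] as observed.
[labial], [coronal] stay as in /t'/ although /b/ differs there, so no node dominating them spread; among the remaining candidates Laryngeal is the lowest that derives the output.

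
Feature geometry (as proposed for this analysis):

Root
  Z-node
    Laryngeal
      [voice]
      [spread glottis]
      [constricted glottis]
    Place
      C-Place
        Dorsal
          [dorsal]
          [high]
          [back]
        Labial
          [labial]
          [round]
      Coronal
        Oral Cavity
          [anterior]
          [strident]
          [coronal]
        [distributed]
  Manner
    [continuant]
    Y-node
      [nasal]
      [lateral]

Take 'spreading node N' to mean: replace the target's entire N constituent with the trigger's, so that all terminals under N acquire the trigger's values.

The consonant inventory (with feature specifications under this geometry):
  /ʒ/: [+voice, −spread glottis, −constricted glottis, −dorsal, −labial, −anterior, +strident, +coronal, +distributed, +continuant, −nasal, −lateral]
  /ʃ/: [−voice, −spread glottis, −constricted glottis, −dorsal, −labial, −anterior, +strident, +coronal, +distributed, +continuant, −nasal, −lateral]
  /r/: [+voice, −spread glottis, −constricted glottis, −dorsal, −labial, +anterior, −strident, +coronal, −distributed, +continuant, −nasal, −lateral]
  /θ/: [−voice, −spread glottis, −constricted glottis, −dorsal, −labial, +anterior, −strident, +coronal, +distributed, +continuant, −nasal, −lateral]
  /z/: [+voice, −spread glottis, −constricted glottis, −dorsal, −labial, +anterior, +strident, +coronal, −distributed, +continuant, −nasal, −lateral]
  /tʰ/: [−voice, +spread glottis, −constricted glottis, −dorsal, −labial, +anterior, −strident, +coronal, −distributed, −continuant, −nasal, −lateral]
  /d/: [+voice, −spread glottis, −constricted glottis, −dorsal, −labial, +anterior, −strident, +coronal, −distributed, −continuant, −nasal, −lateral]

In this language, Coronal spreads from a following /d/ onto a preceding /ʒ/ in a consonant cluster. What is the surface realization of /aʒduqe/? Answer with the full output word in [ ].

[arduqe]

Coronal immediately or transitively dominates [anterior], [strident], [coronal], [distributed].
Spreading Coronal from /d/ onto /ʒ/ replaces those values with /d/'s: [+anterior], [−strident], [+coronal], [−distributed]. Features outside Coronal ([voice], [spread glottis], [constricted glottis], …) stay as in /ʒ/.
This feature bundle is that of [r], so /aʒduqe/ surfaces as [arduqe].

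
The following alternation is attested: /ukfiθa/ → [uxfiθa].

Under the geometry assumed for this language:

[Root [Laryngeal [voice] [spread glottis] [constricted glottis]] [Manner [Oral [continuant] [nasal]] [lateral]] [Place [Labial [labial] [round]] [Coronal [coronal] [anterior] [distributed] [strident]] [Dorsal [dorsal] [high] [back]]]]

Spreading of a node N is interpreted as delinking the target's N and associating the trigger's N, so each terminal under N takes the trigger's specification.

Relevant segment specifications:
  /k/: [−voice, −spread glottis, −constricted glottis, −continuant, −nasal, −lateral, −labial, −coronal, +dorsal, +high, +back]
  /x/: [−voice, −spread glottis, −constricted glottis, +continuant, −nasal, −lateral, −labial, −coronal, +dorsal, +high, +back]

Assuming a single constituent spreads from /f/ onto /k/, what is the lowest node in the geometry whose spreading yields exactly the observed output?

Comparing /k/ with its surface form [x], the only feature that changes is [continuant].
Since just one terminal is affected and it takes /f/'s value, spreading the terminal [continuant] alone is sufficient and minimal.
[dorsal], [labial] stay as in /k/ although /f/ differs there, so no node dominating them spread; among the remaining candidates [continuant] is the lowest that derives the output.

[continuant]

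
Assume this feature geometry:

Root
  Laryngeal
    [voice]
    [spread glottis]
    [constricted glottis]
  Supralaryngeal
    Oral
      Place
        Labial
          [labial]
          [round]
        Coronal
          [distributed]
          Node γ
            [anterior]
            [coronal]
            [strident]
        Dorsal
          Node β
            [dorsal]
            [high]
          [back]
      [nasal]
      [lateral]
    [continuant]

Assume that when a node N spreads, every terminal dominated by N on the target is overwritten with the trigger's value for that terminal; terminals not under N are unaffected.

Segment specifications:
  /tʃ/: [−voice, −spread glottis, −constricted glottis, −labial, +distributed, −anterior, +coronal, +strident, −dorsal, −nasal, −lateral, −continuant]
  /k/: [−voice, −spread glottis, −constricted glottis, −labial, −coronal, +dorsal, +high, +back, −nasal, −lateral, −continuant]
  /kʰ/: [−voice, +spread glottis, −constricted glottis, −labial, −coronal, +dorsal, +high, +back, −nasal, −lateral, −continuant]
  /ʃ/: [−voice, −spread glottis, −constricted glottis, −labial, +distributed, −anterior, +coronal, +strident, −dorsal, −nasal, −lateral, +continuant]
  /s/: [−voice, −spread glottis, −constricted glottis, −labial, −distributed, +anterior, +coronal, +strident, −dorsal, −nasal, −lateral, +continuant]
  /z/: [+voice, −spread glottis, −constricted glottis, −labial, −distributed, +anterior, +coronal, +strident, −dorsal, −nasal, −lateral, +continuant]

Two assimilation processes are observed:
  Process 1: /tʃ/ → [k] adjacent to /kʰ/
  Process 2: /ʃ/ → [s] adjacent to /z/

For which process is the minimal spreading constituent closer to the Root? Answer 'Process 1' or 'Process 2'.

Process 1

Process 1 alters [coronal], [anterior], [distributed], [strident], [dorsal], [high], [back]; the lowest common ancestor is Place (depth 3 from Root).
Process 2 alters [anterior], [distributed]; the lowest common ancestor is Coronal (depth 4 from Root).
Depth 3 < depth 4; Process 1 involves the structurally higher constituent Place.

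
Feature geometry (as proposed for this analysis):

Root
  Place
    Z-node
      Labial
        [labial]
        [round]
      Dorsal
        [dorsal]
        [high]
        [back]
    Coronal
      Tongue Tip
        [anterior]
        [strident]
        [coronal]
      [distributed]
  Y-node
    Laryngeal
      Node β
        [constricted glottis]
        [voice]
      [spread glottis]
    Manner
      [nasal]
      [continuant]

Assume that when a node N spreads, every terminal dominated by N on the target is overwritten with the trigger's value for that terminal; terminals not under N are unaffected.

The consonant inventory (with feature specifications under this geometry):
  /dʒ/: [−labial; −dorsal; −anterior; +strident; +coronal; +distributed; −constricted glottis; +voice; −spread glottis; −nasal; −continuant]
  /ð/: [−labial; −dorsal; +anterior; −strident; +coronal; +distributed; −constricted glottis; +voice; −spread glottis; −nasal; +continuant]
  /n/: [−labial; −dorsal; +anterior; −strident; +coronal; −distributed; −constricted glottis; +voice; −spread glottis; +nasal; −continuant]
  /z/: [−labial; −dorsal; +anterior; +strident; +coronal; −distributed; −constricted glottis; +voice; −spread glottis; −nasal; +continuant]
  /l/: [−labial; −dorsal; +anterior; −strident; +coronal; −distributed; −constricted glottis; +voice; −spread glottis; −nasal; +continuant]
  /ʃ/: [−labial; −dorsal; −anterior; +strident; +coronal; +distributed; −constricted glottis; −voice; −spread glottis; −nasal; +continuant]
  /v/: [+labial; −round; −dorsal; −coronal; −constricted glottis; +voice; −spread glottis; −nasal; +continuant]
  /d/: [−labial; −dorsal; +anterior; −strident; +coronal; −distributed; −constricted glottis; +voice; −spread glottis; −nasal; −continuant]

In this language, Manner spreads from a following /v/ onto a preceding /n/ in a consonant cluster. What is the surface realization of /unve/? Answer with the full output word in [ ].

The Manner node dominates the terminals [nasal], [continuant].
After delinking /n/'s Manner and linking /v/'s, the affected terminals become [−nasal], [+continuant]; [labial], [dorsal], [anterior], … (outside Manner) are retained from /n/.
The resulting bundle matches /l/ in the inventory; substituting it for /n/ gives [ulve].

[ulve]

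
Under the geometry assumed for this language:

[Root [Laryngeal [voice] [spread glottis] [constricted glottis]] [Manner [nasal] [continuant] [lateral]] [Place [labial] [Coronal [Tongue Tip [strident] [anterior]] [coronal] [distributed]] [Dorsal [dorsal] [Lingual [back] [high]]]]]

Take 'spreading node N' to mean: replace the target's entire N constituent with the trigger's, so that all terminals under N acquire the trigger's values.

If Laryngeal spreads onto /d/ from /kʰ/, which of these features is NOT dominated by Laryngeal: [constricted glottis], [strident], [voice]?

The terminals dominated by Laryngeal are [voice], [spread glottis], [constricted glottis].
Spreading Laryngeal replaces [constricted glottis], [voice] with the trigger's values, since each sits inside the Laryngeal constituent.
But [strident] is a dependent of Tongue Tip, outside Laryngeal; it is therefore untouched by the spreading.

[strident]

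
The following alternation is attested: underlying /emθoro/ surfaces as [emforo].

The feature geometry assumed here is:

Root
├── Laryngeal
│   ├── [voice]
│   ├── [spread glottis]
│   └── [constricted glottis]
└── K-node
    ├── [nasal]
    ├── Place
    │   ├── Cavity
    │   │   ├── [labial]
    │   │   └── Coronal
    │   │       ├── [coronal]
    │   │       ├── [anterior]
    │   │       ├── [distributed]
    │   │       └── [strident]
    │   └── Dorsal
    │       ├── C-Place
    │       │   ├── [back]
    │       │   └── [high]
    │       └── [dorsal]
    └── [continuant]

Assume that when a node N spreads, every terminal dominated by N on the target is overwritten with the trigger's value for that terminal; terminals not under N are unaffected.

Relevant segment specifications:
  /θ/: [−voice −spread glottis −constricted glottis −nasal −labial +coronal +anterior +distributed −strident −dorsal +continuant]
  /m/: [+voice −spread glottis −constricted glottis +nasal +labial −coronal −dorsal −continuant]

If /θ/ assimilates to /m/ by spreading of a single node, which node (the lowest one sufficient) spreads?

Cavity

The alternation /θ/ → [f] changes [labial], [coronal], [anterior], [distributed], [strident] and nothing else.
In this geometry the lowest node dominating all of them is Cavity: every daughter of Cavity dominates only a proper subset, so no lower node suffices.
If Cavity spreads, every terminal under it takes /m/'s value, producing [f] as observed.
[voice], [continuant] stay as in /θ/ although /m/ differs there, so no node dominating them spread; among the remaining candidates Cavity is the lowest that derives the output.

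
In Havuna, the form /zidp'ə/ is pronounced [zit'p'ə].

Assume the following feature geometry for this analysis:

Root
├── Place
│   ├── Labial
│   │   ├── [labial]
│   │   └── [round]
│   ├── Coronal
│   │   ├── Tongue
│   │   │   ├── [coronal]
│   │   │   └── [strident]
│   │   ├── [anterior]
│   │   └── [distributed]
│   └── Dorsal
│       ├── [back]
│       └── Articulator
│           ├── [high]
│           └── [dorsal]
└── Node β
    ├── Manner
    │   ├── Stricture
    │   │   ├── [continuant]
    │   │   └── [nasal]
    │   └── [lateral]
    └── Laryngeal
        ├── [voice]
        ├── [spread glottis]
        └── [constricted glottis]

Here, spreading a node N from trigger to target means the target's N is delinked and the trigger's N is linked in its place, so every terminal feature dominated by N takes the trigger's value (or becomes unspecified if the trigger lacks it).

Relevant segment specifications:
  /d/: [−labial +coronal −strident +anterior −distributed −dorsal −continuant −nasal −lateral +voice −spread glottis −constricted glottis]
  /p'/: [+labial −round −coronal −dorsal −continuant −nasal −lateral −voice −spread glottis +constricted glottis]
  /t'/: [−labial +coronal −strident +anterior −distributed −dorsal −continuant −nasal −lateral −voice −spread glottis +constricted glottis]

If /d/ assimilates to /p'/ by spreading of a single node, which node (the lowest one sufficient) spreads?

Comparing /d/ with its surface form [t'], the features that change are [voice], [constricted glottis].
Tracing each changed feature up the tree, the paths first meet at Laryngeal; any lower node misses at least one of them.
If Laryngeal spreads, every terminal under it takes /p'/'s value, producing [t'] as observed.
Features on which the two segments disagree outside Laryngeal, such as [labial], [coronal], are unchanged — nothing dominating them spread, and Laryngeal is the minimal sufficient constituent.

Laryngeal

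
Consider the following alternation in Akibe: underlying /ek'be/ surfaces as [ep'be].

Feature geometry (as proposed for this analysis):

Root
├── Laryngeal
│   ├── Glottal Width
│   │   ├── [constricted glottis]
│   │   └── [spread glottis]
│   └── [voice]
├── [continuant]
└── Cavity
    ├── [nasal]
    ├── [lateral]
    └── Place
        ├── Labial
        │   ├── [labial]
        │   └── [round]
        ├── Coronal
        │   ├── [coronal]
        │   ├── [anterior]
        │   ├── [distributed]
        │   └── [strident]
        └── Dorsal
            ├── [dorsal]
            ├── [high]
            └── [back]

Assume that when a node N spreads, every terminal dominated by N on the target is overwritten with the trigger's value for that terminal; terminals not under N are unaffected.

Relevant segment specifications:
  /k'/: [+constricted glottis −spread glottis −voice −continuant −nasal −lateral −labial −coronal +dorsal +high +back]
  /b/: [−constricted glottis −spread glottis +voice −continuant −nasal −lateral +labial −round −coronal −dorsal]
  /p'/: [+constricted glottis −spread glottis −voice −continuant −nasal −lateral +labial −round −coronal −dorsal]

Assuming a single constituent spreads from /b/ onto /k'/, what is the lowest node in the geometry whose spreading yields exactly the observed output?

Feature comparison: [labial], [round], [dorsal], [high], [back] differ between /k'/ and [p']; the remaining terminals match.
Tracing each changed feature up the tree, the paths first meet at Place; any lower node misses at least one of them.
If Place spreads, every terminal under it takes /b/'s value, producing [p'] as observed.
[voice], [constricted glottis] stay as in /k'/ although /b/ differs there, so no node dominating them spread; among the remaining candidates Place is the lowest that derives the output.

Place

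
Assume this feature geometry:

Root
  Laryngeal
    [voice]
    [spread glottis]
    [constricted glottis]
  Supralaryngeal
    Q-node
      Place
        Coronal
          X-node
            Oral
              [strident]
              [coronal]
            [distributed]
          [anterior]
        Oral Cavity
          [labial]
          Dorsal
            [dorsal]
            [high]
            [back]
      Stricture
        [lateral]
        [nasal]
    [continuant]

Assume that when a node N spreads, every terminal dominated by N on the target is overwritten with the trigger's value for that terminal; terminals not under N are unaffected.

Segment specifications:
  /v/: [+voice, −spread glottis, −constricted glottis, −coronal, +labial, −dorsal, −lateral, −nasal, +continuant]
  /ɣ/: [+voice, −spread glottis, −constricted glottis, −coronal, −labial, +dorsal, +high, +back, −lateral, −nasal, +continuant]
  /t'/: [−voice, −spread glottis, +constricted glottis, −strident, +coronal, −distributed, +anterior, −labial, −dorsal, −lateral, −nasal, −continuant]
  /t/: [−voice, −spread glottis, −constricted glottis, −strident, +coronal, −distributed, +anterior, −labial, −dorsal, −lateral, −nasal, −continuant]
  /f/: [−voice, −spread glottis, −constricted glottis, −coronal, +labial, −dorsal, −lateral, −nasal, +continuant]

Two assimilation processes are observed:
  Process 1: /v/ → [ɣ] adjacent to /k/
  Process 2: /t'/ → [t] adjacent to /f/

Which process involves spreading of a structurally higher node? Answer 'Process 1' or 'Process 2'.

Process 2

Process 1 alters [labial], [dorsal], [high], [back]; the lowest common ancestor is Oral Cavity (depth 4 from Root).
Process 2: the feature that changes is [constricted glottis]; the minimal node is [constricted glottis] (depth 2).
Depth 2 < depth 4; Process 2 involves the structurally higher constituent [constricted glottis].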